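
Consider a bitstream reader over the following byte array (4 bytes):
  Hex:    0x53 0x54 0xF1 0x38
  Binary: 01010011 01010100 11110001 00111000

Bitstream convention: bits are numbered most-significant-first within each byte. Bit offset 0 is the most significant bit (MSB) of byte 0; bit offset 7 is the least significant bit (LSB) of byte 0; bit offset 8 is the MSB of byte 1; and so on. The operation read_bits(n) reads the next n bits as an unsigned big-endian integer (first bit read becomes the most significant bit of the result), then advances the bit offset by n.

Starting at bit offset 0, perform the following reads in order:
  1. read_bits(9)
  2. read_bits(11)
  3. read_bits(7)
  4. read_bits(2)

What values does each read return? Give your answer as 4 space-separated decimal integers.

Answer: 166 1359 9 3

Derivation:
Read 1: bits[0:9] width=9 -> value=166 (bin 010100110); offset now 9 = byte 1 bit 1; 23 bits remain
Read 2: bits[9:20] width=11 -> value=1359 (bin 10101001111); offset now 20 = byte 2 bit 4; 12 bits remain
Read 3: bits[20:27] width=7 -> value=9 (bin 0001001); offset now 27 = byte 3 bit 3; 5 bits remain
Read 4: bits[27:29] width=2 -> value=3 (bin 11); offset now 29 = byte 3 bit 5; 3 bits remain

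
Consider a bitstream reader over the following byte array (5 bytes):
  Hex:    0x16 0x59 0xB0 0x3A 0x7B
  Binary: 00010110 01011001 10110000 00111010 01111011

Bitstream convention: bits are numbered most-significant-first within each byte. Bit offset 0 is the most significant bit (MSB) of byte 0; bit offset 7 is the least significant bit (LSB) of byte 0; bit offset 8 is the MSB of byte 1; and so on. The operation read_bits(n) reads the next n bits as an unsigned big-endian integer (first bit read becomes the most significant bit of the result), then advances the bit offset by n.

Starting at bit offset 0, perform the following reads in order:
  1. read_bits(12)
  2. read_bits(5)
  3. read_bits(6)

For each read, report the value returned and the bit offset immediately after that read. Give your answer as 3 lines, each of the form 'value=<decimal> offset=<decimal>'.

Answer: value=357 offset=12
value=19 offset=17
value=24 offset=23

Derivation:
Read 1: bits[0:12] width=12 -> value=357 (bin 000101100101); offset now 12 = byte 1 bit 4; 28 bits remain
Read 2: bits[12:17] width=5 -> value=19 (bin 10011); offset now 17 = byte 2 bit 1; 23 bits remain
Read 3: bits[17:23] width=6 -> value=24 (bin 011000); offset now 23 = byte 2 bit 7; 17 bits remain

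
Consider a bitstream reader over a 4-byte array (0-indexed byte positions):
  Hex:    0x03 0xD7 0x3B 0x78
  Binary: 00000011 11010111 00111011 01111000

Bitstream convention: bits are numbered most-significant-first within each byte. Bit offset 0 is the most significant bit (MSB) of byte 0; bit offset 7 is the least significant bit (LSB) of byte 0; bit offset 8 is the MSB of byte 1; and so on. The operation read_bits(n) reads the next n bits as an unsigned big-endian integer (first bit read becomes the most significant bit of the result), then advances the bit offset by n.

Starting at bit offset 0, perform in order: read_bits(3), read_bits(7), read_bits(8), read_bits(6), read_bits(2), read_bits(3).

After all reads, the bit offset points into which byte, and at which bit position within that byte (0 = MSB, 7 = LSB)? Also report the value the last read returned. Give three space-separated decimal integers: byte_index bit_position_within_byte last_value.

Read 1: bits[0:3] width=3 -> value=0 (bin 000); offset now 3 = byte 0 bit 3; 29 bits remain
Read 2: bits[3:10] width=7 -> value=15 (bin 0001111); offset now 10 = byte 1 bit 2; 22 bits remain
Read 3: bits[10:18] width=8 -> value=92 (bin 01011100); offset now 18 = byte 2 bit 2; 14 bits remain
Read 4: bits[18:24] width=6 -> value=59 (bin 111011); offset now 24 = byte 3 bit 0; 8 bits remain
Read 5: bits[24:26] width=2 -> value=1 (bin 01); offset now 26 = byte 3 bit 2; 6 bits remain
Read 6: bits[26:29] width=3 -> value=7 (bin 111); offset now 29 = byte 3 bit 5; 3 bits remain

Answer: 3 5 7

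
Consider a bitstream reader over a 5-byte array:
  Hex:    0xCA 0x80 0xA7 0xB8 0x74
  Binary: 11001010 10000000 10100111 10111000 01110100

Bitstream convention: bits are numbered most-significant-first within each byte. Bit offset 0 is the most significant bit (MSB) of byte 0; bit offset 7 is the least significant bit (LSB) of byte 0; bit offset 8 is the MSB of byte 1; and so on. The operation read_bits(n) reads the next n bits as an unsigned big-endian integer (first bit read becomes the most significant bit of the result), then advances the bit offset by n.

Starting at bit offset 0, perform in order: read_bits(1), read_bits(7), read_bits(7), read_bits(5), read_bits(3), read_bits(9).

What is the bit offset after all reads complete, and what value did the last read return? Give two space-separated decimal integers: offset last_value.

Read 1: bits[0:1] width=1 -> value=1 (bin 1); offset now 1 = byte 0 bit 1; 39 bits remain
Read 2: bits[1:8] width=7 -> value=74 (bin 1001010); offset now 8 = byte 1 bit 0; 32 bits remain
Read 3: bits[8:15] width=7 -> value=64 (bin 1000000); offset now 15 = byte 1 bit 7; 25 bits remain
Read 4: bits[15:20] width=5 -> value=10 (bin 01010); offset now 20 = byte 2 bit 4; 20 bits remain
Read 5: bits[20:23] width=3 -> value=3 (bin 011); offset now 23 = byte 2 bit 7; 17 bits remain
Read 6: bits[23:32] width=9 -> value=440 (bin 110111000); offset now 32 = byte 4 bit 0; 8 bits remain

Answer: 32 440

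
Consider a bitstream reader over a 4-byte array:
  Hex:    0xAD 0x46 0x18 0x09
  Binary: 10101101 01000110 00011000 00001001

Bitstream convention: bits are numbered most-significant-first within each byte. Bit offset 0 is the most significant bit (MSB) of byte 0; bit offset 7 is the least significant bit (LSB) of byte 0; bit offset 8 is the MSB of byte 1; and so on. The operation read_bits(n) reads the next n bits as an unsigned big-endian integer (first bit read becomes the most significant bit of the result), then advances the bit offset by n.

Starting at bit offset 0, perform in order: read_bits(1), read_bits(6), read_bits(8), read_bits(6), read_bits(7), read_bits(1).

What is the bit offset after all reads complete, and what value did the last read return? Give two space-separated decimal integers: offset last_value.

Read 1: bits[0:1] width=1 -> value=1 (bin 1); offset now 1 = byte 0 bit 1; 31 bits remain
Read 2: bits[1:7] width=6 -> value=22 (bin 010110); offset now 7 = byte 0 bit 7; 25 bits remain
Read 3: bits[7:15] width=8 -> value=163 (bin 10100011); offset now 15 = byte 1 bit 7; 17 bits remain
Read 4: bits[15:21] width=6 -> value=3 (bin 000011); offset now 21 = byte 2 bit 5; 11 bits remain
Read 5: bits[21:28] width=7 -> value=0 (bin 0000000); offset now 28 = byte 3 bit 4; 4 bits remain
Read 6: bits[28:29] width=1 -> value=1 (bin 1); offset now 29 = byte 3 bit 5; 3 bits remain

Answer: 29 1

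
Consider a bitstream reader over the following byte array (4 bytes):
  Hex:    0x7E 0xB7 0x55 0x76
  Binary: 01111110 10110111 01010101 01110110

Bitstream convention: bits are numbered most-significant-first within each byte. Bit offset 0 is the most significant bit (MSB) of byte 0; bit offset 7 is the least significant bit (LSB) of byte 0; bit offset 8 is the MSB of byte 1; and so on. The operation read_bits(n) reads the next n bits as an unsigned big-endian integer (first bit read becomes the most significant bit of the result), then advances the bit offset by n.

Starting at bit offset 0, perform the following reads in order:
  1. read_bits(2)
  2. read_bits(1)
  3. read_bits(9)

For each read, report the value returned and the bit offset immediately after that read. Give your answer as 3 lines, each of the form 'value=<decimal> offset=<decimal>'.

Read 1: bits[0:2] width=2 -> value=1 (bin 01); offset now 2 = byte 0 bit 2; 30 bits remain
Read 2: bits[2:3] width=1 -> value=1 (bin 1); offset now 3 = byte 0 bit 3; 29 bits remain
Read 3: bits[3:12] width=9 -> value=491 (bin 111101011); offset now 12 = byte 1 bit 4; 20 bits remain

Answer: value=1 offset=2
value=1 offset=3
value=491 offset=12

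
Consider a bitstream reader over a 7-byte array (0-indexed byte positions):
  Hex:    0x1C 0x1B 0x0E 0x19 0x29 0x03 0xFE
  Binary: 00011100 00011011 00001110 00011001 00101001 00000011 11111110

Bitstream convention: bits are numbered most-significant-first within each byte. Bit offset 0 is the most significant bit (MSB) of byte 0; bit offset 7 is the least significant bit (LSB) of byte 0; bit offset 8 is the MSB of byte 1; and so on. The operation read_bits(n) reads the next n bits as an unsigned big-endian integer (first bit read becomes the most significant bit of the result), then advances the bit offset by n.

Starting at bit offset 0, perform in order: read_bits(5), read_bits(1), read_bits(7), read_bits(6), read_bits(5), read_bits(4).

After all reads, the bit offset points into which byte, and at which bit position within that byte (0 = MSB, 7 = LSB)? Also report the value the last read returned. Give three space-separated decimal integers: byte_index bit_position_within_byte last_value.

Answer: 3 4 1

Derivation:
Read 1: bits[0:5] width=5 -> value=3 (bin 00011); offset now 5 = byte 0 bit 5; 51 bits remain
Read 2: bits[5:6] width=1 -> value=1 (bin 1); offset now 6 = byte 0 bit 6; 50 bits remain
Read 3: bits[6:13] width=7 -> value=3 (bin 0000011); offset now 13 = byte 1 bit 5; 43 bits remain
Read 4: bits[13:19] width=6 -> value=24 (bin 011000); offset now 19 = byte 2 bit 3; 37 bits remain
Read 5: bits[19:24] width=5 -> value=14 (bin 01110); offset now 24 = byte 3 bit 0; 32 bits remain
Read 6: bits[24:28] width=4 -> value=1 (bin 0001); offset now 28 = byte 3 bit 4; 28 bits remain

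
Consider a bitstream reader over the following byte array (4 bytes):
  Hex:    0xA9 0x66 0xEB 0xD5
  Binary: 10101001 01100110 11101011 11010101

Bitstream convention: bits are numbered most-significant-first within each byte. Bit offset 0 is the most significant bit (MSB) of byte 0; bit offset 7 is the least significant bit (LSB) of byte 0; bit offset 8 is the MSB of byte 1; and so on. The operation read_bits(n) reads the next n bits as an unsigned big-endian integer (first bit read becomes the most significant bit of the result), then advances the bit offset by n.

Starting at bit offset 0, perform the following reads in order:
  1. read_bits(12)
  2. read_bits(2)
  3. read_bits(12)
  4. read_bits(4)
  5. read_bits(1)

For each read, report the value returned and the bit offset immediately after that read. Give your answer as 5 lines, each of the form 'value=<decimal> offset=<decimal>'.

Answer: value=2710 offset=12
value=1 offset=14
value=2991 offset=26
value=5 offset=30
value=0 offset=31

Derivation:
Read 1: bits[0:12] width=12 -> value=2710 (bin 101010010110); offset now 12 = byte 1 bit 4; 20 bits remain
Read 2: bits[12:14] width=2 -> value=1 (bin 01); offset now 14 = byte 1 bit 6; 18 bits remain
Read 3: bits[14:26] width=12 -> value=2991 (bin 101110101111); offset now 26 = byte 3 bit 2; 6 bits remain
Read 4: bits[26:30] width=4 -> value=5 (bin 0101); offset now 30 = byte 3 bit 6; 2 bits remain
Read 5: bits[30:31] width=1 -> value=0 (bin 0); offset now 31 = byte 3 bit 7; 1 bits remain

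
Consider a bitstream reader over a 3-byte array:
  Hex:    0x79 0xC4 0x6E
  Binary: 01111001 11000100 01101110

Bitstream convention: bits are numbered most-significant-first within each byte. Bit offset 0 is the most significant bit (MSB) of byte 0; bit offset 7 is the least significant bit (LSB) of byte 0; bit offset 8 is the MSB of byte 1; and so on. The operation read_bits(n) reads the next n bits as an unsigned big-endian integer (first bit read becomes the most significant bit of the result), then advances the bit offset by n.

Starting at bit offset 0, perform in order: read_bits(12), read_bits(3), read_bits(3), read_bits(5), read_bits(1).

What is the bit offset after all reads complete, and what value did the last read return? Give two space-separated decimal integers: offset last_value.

Answer: 24 0

Derivation:
Read 1: bits[0:12] width=12 -> value=1948 (bin 011110011100); offset now 12 = byte 1 bit 4; 12 bits remain
Read 2: bits[12:15] width=3 -> value=2 (bin 010); offset now 15 = byte 1 bit 7; 9 bits remain
Read 3: bits[15:18] width=3 -> value=1 (bin 001); offset now 18 = byte 2 bit 2; 6 bits remain
Read 4: bits[18:23] width=5 -> value=23 (bin 10111); offset now 23 = byte 2 bit 7; 1 bits remain
Read 5: bits[23:24] width=1 -> value=0 (bin 0); offset now 24 = byte 3 bit 0; 0 bits remain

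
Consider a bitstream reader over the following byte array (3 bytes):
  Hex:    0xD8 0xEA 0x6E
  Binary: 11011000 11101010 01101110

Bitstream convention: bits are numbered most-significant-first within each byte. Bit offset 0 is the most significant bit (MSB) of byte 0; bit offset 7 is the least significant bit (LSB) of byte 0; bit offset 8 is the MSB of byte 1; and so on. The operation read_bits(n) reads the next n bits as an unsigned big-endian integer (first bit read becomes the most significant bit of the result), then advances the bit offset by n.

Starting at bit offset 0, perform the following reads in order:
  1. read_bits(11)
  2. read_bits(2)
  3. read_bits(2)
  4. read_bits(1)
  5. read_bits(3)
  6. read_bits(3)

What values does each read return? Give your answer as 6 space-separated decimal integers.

Answer: 1735 1 1 0 3 3

Derivation:
Read 1: bits[0:11] width=11 -> value=1735 (bin 11011000111); offset now 11 = byte 1 bit 3; 13 bits remain
Read 2: bits[11:13] width=2 -> value=1 (bin 01); offset now 13 = byte 1 bit 5; 11 bits remain
Read 3: bits[13:15] width=2 -> value=1 (bin 01); offset now 15 = byte 1 bit 7; 9 bits remain
Read 4: bits[15:16] width=1 -> value=0 (bin 0); offset now 16 = byte 2 bit 0; 8 bits remain
Read 5: bits[16:19] width=3 -> value=3 (bin 011); offset now 19 = byte 2 bit 3; 5 bits remain
Read 6: bits[19:22] width=3 -> value=3 (bin 011); offset now 22 = byte 2 bit 6; 2 bits remain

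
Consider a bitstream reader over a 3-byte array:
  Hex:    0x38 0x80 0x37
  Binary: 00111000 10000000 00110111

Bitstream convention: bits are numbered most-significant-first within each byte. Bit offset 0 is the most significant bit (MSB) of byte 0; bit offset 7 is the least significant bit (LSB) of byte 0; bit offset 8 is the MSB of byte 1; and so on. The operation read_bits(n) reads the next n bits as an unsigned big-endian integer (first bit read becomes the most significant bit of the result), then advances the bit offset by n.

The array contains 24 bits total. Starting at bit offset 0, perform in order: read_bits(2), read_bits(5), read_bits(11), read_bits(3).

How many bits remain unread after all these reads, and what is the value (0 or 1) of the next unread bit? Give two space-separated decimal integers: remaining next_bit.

Read 1: bits[0:2] width=2 -> value=0 (bin 00); offset now 2 = byte 0 bit 2; 22 bits remain
Read 2: bits[2:7] width=5 -> value=28 (bin 11100); offset now 7 = byte 0 bit 7; 17 bits remain
Read 3: bits[7:18] width=11 -> value=512 (bin 01000000000); offset now 18 = byte 2 bit 2; 6 bits remain
Read 4: bits[18:21] width=3 -> value=6 (bin 110); offset now 21 = byte 2 bit 5; 3 bits remain

Answer: 3 1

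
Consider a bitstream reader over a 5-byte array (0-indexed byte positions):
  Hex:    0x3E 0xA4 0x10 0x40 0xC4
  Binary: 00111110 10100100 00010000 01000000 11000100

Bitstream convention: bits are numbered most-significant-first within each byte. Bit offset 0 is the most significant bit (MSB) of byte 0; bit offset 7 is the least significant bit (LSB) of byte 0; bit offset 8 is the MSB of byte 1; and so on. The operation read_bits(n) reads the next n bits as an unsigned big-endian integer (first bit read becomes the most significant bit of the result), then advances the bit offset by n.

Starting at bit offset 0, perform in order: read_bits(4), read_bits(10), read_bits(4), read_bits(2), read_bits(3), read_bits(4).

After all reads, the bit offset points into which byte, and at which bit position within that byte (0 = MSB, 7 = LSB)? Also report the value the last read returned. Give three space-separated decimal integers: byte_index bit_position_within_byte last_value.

Answer: 3 3 2

Derivation:
Read 1: bits[0:4] width=4 -> value=3 (bin 0011); offset now 4 = byte 0 bit 4; 36 bits remain
Read 2: bits[4:14] width=10 -> value=937 (bin 1110101001); offset now 14 = byte 1 bit 6; 26 bits remain
Read 3: bits[14:18] width=4 -> value=0 (bin 0000); offset now 18 = byte 2 bit 2; 22 bits remain
Read 4: bits[18:20] width=2 -> value=1 (bin 01); offset now 20 = byte 2 bit 4; 20 bits remain
Read 5: bits[20:23] width=3 -> value=0 (bin 000); offset now 23 = byte 2 bit 7; 17 bits remain
Read 6: bits[23:27] width=4 -> value=2 (bin 0010); offset now 27 = byte 3 bit 3; 13 bits remain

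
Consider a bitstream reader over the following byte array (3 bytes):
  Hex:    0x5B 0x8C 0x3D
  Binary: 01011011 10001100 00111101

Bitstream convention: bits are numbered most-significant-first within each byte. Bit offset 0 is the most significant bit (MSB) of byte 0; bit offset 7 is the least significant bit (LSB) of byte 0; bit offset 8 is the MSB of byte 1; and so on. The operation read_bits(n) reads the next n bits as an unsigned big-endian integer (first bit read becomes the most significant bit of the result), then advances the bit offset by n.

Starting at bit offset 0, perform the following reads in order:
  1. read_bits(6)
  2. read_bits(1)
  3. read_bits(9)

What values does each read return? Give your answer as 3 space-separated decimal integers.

Read 1: bits[0:6] width=6 -> value=22 (bin 010110); offset now 6 = byte 0 bit 6; 18 bits remain
Read 2: bits[6:7] width=1 -> value=1 (bin 1); offset now 7 = byte 0 bit 7; 17 bits remain
Read 3: bits[7:16] width=9 -> value=396 (bin 110001100); offset now 16 = byte 2 bit 0; 8 bits remain

Answer: 22 1 396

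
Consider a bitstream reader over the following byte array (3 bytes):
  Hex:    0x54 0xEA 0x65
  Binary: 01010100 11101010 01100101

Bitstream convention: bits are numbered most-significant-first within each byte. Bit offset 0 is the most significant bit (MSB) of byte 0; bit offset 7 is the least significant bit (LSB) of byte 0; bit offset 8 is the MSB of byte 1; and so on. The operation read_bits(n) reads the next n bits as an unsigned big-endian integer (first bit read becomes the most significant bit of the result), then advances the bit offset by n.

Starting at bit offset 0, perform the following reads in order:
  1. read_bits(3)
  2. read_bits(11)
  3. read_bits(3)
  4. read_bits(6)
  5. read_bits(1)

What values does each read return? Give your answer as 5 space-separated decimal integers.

Answer: 2 1338 4 50 1

Derivation:
Read 1: bits[0:3] width=3 -> value=2 (bin 010); offset now 3 = byte 0 bit 3; 21 bits remain
Read 2: bits[3:14] width=11 -> value=1338 (bin 10100111010); offset now 14 = byte 1 bit 6; 10 bits remain
Read 3: bits[14:17] width=3 -> value=4 (bin 100); offset now 17 = byte 2 bit 1; 7 bits remain
Read 4: bits[17:23] width=6 -> value=50 (bin 110010); offset now 23 = byte 2 bit 7; 1 bits remain
Read 5: bits[23:24] width=1 -> value=1 (bin 1); offset now 24 = byte 3 bit 0; 0 bits remain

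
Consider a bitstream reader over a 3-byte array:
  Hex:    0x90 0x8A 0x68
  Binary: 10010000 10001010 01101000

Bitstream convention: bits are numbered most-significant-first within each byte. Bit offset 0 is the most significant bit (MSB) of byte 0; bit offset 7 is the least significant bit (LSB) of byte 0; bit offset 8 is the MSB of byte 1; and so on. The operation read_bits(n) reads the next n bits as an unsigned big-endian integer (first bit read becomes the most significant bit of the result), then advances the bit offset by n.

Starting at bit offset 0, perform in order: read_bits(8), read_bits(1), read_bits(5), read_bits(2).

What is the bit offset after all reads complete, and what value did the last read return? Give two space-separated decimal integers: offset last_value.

Answer: 16 2

Derivation:
Read 1: bits[0:8] width=8 -> value=144 (bin 10010000); offset now 8 = byte 1 bit 0; 16 bits remain
Read 2: bits[8:9] width=1 -> value=1 (bin 1); offset now 9 = byte 1 bit 1; 15 bits remain
Read 3: bits[9:14] width=5 -> value=2 (bin 00010); offset now 14 = byte 1 bit 6; 10 bits remain
Read 4: bits[14:16] width=2 -> value=2 (bin 10); offset now 16 = byte 2 bit 0; 8 bits remain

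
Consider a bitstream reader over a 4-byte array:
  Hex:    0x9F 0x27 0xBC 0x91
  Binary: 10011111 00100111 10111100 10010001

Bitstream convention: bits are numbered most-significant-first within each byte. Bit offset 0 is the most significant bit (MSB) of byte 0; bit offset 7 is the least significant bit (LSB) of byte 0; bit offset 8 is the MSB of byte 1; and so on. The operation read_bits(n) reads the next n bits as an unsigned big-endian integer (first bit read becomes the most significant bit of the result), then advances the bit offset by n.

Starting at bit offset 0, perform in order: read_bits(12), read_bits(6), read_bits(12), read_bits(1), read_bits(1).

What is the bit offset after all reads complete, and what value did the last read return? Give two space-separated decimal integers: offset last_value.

Read 1: bits[0:12] width=12 -> value=2546 (bin 100111110010); offset now 12 = byte 1 bit 4; 20 bits remain
Read 2: bits[12:18] width=6 -> value=30 (bin 011110); offset now 18 = byte 2 bit 2; 14 bits remain
Read 3: bits[18:30] width=12 -> value=3876 (bin 111100100100); offset now 30 = byte 3 bit 6; 2 bits remain
Read 4: bits[30:31] width=1 -> value=0 (bin 0); offset now 31 = byte 3 bit 7; 1 bits remain
Read 5: bits[31:32] width=1 -> value=1 (bin 1); offset now 32 = byte 4 bit 0; 0 bits remain

Answer: 32 1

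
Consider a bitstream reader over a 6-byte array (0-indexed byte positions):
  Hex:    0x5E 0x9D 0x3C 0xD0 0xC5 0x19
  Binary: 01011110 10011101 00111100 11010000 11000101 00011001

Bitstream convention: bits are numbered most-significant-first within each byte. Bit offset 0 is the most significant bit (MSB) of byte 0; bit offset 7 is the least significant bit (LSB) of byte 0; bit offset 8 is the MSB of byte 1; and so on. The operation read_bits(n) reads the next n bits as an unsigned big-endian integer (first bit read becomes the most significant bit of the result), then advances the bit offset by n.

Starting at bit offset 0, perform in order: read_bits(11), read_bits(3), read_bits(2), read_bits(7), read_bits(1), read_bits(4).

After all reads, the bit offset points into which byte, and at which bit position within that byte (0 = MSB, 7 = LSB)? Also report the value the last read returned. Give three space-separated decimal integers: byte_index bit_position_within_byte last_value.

Answer: 3 4 13

Derivation:
Read 1: bits[0:11] width=11 -> value=756 (bin 01011110100); offset now 11 = byte 1 bit 3; 37 bits remain
Read 2: bits[11:14] width=3 -> value=7 (bin 111); offset now 14 = byte 1 bit 6; 34 bits remain
Read 3: bits[14:16] width=2 -> value=1 (bin 01); offset now 16 = byte 2 bit 0; 32 bits remain
Read 4: bits[16:23] width=7 -> value=30 (bin 0011110); offset now 23 = byte 2 bit 7; 25 bits remain
Read 5: bits[23:24] width=1 -> value=0 (bin 0); offset now 24 = byte 3 bit 0; 24 bits remain
Read 6: bits[24:28] width=4 -> value=13 (bin 1101); offset now 28 = byte 3 bit 4; 20 bits remain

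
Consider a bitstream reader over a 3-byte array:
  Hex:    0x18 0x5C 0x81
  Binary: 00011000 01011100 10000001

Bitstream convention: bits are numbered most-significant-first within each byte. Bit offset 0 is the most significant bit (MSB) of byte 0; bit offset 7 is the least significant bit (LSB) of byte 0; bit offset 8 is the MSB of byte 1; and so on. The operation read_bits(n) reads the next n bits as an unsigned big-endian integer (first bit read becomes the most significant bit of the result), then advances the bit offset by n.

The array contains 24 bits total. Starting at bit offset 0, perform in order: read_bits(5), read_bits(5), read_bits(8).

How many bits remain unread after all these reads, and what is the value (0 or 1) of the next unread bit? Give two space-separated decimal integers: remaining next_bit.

Read 1: bits[0:5] width=5 -> value=3 (bin 00011); offset now 5 = byte 0 bit 5; 19 bits remain
Read 2: bits[5:10] width=5 -> value=1 (bin 00001); offset now 10 = byte 1 bit 2; 14 bits remain
Read 3: bits[10:18] width=8 -> value=114 (bin 01110010); offset now 18 = byte 2 bit 2; 6 bits remain

Answer: 6 0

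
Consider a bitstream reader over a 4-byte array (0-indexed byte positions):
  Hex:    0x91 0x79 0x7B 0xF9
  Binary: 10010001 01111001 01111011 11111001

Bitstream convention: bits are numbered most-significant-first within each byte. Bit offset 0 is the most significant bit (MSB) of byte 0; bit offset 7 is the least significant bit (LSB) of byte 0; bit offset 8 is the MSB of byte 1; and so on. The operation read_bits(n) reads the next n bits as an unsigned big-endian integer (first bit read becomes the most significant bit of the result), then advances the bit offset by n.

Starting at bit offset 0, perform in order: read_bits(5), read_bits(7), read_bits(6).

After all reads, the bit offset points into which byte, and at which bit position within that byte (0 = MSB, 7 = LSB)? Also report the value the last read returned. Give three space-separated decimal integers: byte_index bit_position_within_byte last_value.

Read 1: bits[0:5] width=5 -> value=18 (bin 10010); offset now 5 = byte 0 bit 5; 27 bits remain
Read 2: bits[5:12] width=7 -> value=23 (bin 0010111); offset now 12 = byte 1 bit 4; 20 bits remain
Read 3: bits[12:18] width=6 -> value=37 (bin 100101); offset now 18 = byte 2 bit 2; 14 bits remain

Answer: 2 2 37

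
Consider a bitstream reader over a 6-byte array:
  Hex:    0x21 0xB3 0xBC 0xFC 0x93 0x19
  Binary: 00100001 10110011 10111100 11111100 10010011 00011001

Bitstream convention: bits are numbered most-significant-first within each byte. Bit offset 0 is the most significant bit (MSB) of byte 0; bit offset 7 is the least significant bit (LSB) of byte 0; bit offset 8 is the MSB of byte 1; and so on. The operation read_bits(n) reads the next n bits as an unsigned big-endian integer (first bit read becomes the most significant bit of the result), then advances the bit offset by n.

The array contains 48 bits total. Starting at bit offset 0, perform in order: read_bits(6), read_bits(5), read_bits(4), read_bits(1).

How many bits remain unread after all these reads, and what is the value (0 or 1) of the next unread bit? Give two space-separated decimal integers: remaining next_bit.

Read 1: bits[0:6] width=6 -> value=8 (bin 001000); offset now 6 = byte 0 bit 6; 42 bits remain
Read 2: bits[6:11] width=5 -> value=13 (bin 01101); offset now 11 = byte 1 bit 3; 37 bits remain
Read 3: bits[11:15] width=4 -> value=9 (bin 1001); offset now 15 = byte 1 bit 7; 33 bits remain
Read 4: bits[15:16] width=1 -> value=1 (bin 1); offset now 16 = byte 2 bit 0; 32 bits remain

Answer: 32 1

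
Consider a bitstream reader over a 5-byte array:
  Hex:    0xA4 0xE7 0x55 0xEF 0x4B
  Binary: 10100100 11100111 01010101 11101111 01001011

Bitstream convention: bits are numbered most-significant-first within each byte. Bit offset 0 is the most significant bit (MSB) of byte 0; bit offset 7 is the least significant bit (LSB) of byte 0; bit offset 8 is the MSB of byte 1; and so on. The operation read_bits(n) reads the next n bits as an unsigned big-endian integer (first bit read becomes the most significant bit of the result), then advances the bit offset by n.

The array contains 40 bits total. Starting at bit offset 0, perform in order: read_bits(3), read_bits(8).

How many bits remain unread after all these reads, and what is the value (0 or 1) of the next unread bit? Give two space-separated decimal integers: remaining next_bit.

Read 1: bits[0:3] width=3 -> value=5 (bin 101); offset now 3 = byte 0 bit 3; 37 bits remain
Read 2: bits[3:11] width=8 -> value=39 (bin 00100111); offset now 11 = byte 1 bit 3; 29 bits remain

Answer: 29 0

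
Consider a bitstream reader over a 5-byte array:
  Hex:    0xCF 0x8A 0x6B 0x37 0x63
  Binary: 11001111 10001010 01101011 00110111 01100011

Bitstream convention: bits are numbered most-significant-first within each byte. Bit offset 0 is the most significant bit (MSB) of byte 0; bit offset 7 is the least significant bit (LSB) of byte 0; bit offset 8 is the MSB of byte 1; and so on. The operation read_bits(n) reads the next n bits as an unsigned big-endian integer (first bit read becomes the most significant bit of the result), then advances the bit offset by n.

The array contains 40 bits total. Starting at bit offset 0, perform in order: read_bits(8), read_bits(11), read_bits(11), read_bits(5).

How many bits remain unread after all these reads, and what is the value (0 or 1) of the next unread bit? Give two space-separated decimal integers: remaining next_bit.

Read 1: bits[0:8] width=8 -> value=207 (bin 11001111); offset now 8 = byte 1 bit 0; 32 bits remain
Read 2: bits[8:19] width=11 -> value=1107 (bin 10001010011); offset now 19 = byte 2 bit 3; 21 bits remain
Read 3: bits[19:30] width=11 -> value=717 (bin 01011001101); offset now 30 = byte 3 bit 6; 10 bits remain
Read 4: bits[30:35] width=5 -> value=27 (bin 11011); offset now 35 = byte 4 bit 3; 5 bits remain

Answer: 5 0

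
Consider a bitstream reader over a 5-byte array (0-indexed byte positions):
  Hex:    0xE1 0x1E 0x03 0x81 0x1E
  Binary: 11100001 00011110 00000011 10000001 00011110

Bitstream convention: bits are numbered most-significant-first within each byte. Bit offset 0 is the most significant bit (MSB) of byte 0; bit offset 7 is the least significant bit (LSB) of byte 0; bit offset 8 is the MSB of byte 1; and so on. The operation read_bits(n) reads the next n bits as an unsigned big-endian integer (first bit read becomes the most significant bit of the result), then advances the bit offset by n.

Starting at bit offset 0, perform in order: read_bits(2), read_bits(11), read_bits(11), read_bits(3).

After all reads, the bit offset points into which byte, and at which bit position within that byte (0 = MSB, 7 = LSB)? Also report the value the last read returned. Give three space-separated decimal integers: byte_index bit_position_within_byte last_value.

Answer: 3 3 4

Derivation:
Read 1: bits[0:2] width=2 -> value=3 (bin 11); offset now 2 = byte 0 bit 2; 38 bits remain
Read 2: bits[2:13] width=11 -> value=1059 (bin 10000100011); offset now 13 = byte 1 bit 5; 27 bits remain
Read 3: bits[13:24] width=11 -> value=1539 (bin 11000000011); offset now 24 = byte 3 bit 0; 16 bits remain
Read 4: bits[24:27] width=3 -> value=4 (bin 100); offset now 27 = byte 3 bit 3; 13 bits remain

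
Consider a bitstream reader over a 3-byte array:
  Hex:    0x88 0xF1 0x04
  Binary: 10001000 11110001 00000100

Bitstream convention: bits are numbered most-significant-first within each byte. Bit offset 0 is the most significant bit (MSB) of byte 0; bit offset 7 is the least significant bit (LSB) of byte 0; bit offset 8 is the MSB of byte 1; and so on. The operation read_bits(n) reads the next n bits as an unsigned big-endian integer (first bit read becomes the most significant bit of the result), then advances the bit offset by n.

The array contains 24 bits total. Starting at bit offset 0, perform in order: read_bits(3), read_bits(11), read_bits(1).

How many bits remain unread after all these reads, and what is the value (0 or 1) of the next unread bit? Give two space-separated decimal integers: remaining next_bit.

Answer: 9 1

Derivation:
Read 1: bits[0:3] width=3 -> value=4 (bin 100); offset now 3 = byte 0 bit 3; 21 bits remain
Read 2: bits[3:14] width=11 -> value=572 (bin 01000111100); offset now 14 = byte 1 bit 6; 10 bits remain
Read 3: bits[14:15] width=1 -> value=0 (bin 0); offset now 15 = byte 1 bit 7; 9 bits remain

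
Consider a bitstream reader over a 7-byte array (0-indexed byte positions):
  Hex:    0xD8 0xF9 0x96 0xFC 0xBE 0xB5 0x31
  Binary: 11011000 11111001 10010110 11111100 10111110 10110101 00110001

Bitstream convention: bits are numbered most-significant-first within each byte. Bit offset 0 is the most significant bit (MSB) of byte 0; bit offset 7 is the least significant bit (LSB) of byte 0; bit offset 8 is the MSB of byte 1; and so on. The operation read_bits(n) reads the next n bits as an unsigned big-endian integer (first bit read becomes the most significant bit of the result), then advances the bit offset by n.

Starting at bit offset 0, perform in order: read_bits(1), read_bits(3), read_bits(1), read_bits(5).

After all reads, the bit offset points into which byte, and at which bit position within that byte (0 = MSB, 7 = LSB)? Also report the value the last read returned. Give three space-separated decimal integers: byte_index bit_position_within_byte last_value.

Read 1: bits[0:1] width=1 -> value=1 (bin 1); offset now 1 = byte 0 bit 1; 55 bits remain
Read 2: bits[1:4] width=3 -> value=5 (bin 101); offset now 4 = byte 0 bit 4; 52 bits remain
Read 3: bits[4:5] width=1 -> value=1 (bin 1); offset now 5 = byte 0 bit 5; 51 bits remain
Read 4: bits[5:10] width=5 -> value=3 (bin 00011); offset now 10 = byte 1 bit 2; 46 bits remain

Answer: 1 2 3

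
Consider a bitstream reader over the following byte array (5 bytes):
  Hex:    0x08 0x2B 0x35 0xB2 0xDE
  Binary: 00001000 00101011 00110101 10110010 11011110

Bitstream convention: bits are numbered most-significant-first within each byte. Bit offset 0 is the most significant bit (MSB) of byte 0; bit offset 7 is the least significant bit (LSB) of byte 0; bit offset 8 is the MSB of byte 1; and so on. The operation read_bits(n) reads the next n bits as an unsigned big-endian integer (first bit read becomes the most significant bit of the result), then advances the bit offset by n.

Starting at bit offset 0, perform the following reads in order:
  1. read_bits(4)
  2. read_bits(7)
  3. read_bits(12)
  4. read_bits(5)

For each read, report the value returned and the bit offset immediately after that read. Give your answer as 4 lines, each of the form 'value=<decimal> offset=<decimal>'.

Read 1: bits[0:4] width=4 -> value=0 (bin 0000); offset now 4 = byte 0 bit 4; 36 bits remain
Read 2: bits[4:11] width=7 -> value=65 (bin 1000001); offset now 11 = byte 1 bit 3; 29 bits remain
Read 3: bits[11:23] width=12 -> value=1434 (bin 010110011010); offset now 23 = byte 2 bit 7; 17 bits remain
Read 4: bits[23:28] width=5 -> value=27 (bin 11011); offset now 28 = byte 3 bit 4; 12 bits remain

Answer: value=0 offset=4
value=65 offset=11
value=1434 offset=23
value=27 offset=28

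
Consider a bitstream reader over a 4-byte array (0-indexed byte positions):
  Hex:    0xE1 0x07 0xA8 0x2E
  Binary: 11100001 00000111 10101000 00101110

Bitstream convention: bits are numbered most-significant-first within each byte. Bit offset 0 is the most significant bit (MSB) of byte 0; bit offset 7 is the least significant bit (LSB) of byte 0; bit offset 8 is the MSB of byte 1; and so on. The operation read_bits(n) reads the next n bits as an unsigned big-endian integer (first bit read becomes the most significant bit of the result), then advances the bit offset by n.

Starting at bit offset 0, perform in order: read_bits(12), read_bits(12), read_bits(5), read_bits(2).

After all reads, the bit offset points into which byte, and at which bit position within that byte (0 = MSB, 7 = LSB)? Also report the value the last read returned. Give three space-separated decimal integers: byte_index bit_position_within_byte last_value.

Answer: 3 7 3

Derivation:
Read 1: bits[0:12] width=12 -> value=3600 (bin 111000010000); offset now 12 = byte 1 bit 4; 20 bits remain
Read 2: bits[12:24] width=12 -> value=1960 (bin 011110101000); offset now 24 = byte 3 bit 0; 8 bits remain
Read 3: bits[24:29] width=5 -> value=5 (bin 00101); offset now 29 = byte 3 bit 5; 3 bits remain
Read 4: bits[29:31] width=2 -> value=3 (bin 11); offset now 31 = byte 3 bit 7; 1 bits remain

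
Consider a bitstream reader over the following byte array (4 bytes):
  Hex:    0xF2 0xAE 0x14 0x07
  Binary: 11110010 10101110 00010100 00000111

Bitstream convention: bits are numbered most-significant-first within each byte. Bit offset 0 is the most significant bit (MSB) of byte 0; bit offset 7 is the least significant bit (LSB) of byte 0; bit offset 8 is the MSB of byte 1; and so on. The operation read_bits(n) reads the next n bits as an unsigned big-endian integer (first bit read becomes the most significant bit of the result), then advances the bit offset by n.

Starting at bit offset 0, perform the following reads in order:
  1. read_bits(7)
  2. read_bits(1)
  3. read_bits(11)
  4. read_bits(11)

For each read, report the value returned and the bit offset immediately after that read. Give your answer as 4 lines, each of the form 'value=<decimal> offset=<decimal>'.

Answer: value=121 offset=7
value=0 offset=8
value=1392 offset=19
value=1281 offset=30

Derivation:
Read 1: bits[0:7] width=7 -> value=121 (bin 1111001); offset now 7 = byte 0 bit 7; 25 bits remain
Read 2: bits[7:8] width=1 -> value=0 (bin 0); offset now 8 = byte 1 bit 0; 24 bits remain
Read 3: bits[8:19] width=11 -> value=1392 (bin 10101110000); offset now 19 = byte 2 bit 3; 13 bits remain
Read 4: bits[19:30] width=11 -> value=1281 (bin 10100000001); offset now 30 = byte 3 bit 6; 2 bits remain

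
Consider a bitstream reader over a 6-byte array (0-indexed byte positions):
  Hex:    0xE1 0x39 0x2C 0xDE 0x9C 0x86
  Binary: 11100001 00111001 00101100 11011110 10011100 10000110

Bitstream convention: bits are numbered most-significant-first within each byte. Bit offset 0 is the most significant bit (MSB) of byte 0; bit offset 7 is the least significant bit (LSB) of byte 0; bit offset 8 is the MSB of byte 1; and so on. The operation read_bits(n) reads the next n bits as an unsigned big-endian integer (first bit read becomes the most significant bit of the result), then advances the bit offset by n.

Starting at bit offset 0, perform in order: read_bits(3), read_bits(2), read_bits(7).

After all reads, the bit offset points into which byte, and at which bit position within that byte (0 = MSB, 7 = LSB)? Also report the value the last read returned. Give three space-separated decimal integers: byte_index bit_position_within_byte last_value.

Read 1: bits[0:3] width=3 -> value=7 (bin 111); offset now 3 = byte 0 bit 3; 45 bits remain
Read 2: bits[3:5] width=2 -> value=0 (bin 00); offset now 5 = byte 0 bit 5; 43 bits remain
Read 3: bits[5:12] width=7 -> value=19 (bin 0010011); offset now 12 = byte 1 bit 4; 36 bits remain

Answer: 1 4 19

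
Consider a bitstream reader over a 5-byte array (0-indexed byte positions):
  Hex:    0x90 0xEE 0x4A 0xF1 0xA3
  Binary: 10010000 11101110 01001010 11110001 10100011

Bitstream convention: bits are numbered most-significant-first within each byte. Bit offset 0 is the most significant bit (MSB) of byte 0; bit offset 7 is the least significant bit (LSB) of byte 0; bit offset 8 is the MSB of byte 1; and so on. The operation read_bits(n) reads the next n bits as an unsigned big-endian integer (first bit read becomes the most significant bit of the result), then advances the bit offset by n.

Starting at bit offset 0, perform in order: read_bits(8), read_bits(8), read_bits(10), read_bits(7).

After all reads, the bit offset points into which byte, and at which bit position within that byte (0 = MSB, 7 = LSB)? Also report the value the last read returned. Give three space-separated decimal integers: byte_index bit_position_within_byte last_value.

Read 1: bits[0:8] width=8 -> value=144 (bin 10010000); offset now 8 = byte 1 bit 0; 32 bits remain
Read 2: bits[8:16] width=8 -> value=238 (bin 11101110); offset now 16 = byte 2 bit 0; 24 bits remain
Read 3: bits[16:26] width=10 -> value=299 (bin 0100101011); offset now 26 = byte 3 bit 2; 14 bits remain
Read 4: bits[26:33] width=7 -> value=99 (bin 1100011); offset now 33 = byte 4 bit 1; 7 bits remain

Answer: 4 1 99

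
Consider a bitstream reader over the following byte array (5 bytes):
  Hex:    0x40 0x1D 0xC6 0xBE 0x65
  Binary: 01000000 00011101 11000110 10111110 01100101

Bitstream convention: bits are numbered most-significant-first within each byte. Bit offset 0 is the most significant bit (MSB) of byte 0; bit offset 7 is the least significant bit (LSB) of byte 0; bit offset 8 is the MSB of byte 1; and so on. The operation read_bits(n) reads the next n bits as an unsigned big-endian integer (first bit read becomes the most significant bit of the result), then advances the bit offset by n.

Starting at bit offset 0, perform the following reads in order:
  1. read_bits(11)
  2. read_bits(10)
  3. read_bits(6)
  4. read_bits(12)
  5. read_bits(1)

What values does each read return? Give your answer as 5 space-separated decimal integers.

Answer: 512 952 53 3890 1

Derivation:
Read 1: bits[0:11] width=11 -> value=512 (bin 01000000000); offset now 11 = byte 1 bit 3; 29 bits remain
Read 2: bits[11:21] width=10 -> value=952 (bin 1110111000); offset now 21 = byte 2 bit 5; 19 bits remain
Read 3: bits[21:27] width=6 -> value=53 (bin 110101); offset now 27 = byte 3 bit 3; 13 bits remain
Read 4: bits[27:39] width=12 -> value=3890 (bin 111100110010); offset now 39 = byte 4 bit 7; 1 bits remain
Read 5: bits[39:40] width=1 -> value=1 (bin 1); offset now 40 = byte 5 bit 0; 0 bits remain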